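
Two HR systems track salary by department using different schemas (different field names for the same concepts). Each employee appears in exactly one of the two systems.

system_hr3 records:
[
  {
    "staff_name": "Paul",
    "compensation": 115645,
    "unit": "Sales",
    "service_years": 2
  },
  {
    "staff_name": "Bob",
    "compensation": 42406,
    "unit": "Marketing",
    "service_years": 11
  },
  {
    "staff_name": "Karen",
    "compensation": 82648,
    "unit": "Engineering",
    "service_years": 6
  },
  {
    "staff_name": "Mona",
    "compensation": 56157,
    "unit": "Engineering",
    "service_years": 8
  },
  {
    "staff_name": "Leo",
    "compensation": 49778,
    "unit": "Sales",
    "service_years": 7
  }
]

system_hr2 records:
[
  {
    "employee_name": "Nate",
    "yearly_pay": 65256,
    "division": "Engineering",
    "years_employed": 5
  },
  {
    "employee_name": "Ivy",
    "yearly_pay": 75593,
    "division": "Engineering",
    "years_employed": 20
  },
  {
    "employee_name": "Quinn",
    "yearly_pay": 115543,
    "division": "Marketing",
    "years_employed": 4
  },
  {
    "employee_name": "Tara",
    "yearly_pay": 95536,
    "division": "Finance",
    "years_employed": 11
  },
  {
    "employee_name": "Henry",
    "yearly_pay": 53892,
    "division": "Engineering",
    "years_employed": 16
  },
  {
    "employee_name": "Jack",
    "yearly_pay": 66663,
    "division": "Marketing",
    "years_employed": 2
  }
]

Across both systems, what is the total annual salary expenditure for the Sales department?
165423

Schema mappings:
- "unit" (system_hr3) = "division" (system_hr2) = department
- "compensation" (system_hr3) = "yearly_pay" (system_hr2) = salary

Sales salaries from system_hr3: 165423
Sales salaries from system_hr2: 0

Total: 165423 + 0 = 165423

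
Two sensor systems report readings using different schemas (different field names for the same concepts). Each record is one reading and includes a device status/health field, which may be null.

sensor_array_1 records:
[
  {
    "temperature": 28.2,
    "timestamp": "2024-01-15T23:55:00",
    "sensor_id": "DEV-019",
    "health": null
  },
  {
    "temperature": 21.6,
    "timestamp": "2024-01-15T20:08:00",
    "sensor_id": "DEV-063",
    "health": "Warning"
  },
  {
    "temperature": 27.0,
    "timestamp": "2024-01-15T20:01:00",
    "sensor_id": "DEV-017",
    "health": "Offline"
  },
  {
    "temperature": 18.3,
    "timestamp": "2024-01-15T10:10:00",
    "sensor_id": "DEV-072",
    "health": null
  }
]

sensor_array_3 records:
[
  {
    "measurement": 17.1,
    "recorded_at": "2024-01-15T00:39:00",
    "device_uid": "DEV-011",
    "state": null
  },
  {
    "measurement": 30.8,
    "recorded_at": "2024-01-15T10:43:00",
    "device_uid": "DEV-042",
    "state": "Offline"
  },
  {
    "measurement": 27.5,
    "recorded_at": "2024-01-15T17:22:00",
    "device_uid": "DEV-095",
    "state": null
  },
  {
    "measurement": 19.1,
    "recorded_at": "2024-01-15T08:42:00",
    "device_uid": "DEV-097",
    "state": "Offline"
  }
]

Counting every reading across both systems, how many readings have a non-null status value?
4

Schema mapping: "health" (sensor_array_1) = "state" (sensor_array_3) = status

Non-null in sensor_array_1: 2
Non-null in sensor_array_3: 2

Total non-null: 2 + 2 = 4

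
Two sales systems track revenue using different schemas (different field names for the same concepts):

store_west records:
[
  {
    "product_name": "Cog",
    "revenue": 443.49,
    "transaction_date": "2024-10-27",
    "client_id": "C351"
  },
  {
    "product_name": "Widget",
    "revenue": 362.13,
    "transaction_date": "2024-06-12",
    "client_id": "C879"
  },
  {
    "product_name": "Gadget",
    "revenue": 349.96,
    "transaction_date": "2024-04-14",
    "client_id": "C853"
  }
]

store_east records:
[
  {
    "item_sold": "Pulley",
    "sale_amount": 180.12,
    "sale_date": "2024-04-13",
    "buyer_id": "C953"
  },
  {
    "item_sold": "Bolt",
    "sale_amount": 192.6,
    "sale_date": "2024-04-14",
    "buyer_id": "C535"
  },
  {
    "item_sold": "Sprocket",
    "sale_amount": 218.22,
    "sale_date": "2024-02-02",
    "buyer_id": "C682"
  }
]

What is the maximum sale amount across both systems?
443.49

Reconcile: "revenue" (store_west) = "sale_amount" (store_east) = sale amount

Maximum in store_west: 443.49
Maximum in store_east: 218.22

Overall maximum: max(443.49, 218.22) = 443.49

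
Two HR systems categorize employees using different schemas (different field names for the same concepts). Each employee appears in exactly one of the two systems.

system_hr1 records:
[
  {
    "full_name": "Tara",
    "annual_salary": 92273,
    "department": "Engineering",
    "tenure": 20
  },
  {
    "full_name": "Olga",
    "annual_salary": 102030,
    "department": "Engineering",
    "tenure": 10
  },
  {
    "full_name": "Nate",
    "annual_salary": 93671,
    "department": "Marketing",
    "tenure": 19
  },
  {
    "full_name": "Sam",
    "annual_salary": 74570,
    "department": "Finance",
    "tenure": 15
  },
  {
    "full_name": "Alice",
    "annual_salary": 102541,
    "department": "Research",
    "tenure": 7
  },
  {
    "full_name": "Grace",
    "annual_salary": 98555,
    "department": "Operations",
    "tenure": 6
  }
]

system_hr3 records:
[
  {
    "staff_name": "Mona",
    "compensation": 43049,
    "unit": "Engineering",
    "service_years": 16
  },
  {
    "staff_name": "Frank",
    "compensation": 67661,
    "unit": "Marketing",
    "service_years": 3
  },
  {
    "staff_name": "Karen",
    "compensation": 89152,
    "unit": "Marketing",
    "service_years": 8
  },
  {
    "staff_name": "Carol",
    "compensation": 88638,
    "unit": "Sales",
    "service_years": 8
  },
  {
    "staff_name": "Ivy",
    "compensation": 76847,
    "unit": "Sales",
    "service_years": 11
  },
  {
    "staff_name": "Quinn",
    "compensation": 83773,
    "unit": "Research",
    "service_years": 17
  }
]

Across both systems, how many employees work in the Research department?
2

Schema mapping: "department" (system_hr1) = "unit" (system_hr3) = department

Research employees in system_hr1: 1
Research employees in system_hr3: 1

Total in Research: 1 + 1 = 2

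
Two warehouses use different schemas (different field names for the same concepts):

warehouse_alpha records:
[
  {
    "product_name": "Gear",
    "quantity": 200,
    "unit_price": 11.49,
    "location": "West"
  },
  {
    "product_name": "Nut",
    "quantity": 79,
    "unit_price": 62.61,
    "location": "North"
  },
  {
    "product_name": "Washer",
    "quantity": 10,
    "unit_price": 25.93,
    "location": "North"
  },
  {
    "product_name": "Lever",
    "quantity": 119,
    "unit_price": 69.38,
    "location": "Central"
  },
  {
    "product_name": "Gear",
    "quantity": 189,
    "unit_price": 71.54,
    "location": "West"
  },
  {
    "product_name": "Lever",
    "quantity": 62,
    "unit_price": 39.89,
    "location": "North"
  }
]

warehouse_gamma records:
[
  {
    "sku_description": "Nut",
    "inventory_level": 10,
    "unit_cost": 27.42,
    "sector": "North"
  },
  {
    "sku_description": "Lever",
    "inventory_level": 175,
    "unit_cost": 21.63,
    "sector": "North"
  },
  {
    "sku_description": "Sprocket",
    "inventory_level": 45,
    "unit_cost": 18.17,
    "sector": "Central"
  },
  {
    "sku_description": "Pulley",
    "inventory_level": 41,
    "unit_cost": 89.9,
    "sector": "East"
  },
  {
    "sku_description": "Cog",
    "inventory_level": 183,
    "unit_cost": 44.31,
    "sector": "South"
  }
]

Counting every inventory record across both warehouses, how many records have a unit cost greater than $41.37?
5

Schema mapping: "unit_price" (warehouse_alpha) = "unit_cost" (warehouse_gamma) = unit cost

Records > $41.37 in warehouse_alpha: 3
Records > $41.37 in warehouse_gamma: 2

Total count: 3 + 2 = 5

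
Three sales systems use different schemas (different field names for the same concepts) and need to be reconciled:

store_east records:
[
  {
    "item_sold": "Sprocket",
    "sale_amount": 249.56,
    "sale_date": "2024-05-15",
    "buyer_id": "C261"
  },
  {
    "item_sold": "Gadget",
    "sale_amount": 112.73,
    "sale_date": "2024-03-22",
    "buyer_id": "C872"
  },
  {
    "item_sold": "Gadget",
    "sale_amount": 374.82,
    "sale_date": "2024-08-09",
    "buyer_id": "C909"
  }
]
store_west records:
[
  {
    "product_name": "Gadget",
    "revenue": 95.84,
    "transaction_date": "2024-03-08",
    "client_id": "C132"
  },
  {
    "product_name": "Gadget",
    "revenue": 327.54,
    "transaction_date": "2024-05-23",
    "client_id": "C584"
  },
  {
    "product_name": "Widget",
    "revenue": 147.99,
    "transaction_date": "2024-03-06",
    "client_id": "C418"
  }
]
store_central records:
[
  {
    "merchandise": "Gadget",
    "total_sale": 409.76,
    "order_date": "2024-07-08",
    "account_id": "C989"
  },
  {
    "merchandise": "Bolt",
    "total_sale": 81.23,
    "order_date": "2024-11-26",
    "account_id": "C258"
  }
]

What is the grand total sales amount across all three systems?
1799.47

Schema reconciliation - all amount fields map to sale amount:

store_east (sale_amount): 737.11
store_west (revenue): 571.37
store_central (total_sale): 490.99

Grand total: 1799.47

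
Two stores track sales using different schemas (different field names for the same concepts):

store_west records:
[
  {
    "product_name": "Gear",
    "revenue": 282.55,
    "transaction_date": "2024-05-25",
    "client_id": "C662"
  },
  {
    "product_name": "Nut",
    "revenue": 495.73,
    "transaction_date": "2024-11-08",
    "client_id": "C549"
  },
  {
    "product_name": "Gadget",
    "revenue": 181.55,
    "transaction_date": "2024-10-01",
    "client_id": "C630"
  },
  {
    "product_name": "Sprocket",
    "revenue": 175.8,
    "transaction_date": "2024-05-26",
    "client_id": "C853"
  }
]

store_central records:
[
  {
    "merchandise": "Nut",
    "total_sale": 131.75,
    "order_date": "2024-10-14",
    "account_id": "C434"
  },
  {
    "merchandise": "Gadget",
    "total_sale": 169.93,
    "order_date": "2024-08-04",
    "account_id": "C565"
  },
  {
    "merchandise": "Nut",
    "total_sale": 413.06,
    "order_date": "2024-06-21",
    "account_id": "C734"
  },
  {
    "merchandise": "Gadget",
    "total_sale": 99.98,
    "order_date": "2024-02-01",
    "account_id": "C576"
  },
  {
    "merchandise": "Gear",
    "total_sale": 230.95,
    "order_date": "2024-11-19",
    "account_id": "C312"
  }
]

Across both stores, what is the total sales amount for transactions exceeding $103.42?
2081.32

Schema mapping: "revenue" (store_west) = "total_sale" (store_central) = sale amount

Sum of sales > $103.42 in store_west: 1135.63
Sum of sales > $103.42 in store_central: 945.69

Total: 1135.63 + 945.69 = 2081.32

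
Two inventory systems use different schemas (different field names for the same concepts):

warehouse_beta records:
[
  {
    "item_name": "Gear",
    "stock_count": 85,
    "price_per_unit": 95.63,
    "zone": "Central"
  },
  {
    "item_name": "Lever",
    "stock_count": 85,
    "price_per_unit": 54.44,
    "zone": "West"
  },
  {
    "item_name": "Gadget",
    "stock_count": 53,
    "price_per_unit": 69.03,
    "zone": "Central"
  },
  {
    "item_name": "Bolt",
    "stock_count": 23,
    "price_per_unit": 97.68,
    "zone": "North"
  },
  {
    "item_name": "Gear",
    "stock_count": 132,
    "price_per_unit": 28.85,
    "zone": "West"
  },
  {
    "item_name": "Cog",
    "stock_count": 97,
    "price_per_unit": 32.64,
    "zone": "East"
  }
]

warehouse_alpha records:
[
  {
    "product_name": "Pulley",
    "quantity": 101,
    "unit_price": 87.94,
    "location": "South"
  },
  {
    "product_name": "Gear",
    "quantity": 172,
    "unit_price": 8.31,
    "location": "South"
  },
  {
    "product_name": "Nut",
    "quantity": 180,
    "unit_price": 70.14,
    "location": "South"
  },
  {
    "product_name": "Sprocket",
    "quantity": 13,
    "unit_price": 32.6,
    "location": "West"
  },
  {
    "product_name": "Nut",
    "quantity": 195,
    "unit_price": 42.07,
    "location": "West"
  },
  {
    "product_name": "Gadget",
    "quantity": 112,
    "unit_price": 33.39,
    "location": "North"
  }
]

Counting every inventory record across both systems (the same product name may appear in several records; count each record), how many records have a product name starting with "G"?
5

Schema mapping: "item_name" (warehouse_beta) = "product_name" (warehouse_alpha) = product name

Records with product name starting with "G" in warehouse_beta: 3
Records with product name starting with "G" in warehouse_alpha: 2

Total: 3 + 2 = 5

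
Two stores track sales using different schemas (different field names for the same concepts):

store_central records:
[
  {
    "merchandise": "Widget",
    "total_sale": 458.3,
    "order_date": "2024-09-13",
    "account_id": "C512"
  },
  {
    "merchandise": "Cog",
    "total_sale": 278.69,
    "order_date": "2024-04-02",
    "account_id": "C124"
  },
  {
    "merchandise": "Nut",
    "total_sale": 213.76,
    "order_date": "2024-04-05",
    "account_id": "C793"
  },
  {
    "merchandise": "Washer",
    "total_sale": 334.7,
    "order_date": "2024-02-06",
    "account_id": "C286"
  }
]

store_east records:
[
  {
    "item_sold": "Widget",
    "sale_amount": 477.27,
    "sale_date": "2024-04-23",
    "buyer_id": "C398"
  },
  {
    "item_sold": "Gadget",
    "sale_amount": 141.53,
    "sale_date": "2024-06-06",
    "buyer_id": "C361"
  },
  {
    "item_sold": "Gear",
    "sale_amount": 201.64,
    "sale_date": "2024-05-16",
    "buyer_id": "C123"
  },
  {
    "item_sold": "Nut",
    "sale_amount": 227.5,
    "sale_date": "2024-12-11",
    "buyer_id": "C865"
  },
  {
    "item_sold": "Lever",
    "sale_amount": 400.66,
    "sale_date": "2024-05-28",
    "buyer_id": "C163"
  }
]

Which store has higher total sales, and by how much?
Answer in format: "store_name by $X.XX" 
store_east by $163.15

Schema mapping: "total_sale" (store_central) = "sale_amount" (store_east) = sale amount

Total for store_central: 1285.45
Total for store_east: 1448.60

Difference: |1285.45 - 1448.60| = 163.15
store_east has higher sales by $163.15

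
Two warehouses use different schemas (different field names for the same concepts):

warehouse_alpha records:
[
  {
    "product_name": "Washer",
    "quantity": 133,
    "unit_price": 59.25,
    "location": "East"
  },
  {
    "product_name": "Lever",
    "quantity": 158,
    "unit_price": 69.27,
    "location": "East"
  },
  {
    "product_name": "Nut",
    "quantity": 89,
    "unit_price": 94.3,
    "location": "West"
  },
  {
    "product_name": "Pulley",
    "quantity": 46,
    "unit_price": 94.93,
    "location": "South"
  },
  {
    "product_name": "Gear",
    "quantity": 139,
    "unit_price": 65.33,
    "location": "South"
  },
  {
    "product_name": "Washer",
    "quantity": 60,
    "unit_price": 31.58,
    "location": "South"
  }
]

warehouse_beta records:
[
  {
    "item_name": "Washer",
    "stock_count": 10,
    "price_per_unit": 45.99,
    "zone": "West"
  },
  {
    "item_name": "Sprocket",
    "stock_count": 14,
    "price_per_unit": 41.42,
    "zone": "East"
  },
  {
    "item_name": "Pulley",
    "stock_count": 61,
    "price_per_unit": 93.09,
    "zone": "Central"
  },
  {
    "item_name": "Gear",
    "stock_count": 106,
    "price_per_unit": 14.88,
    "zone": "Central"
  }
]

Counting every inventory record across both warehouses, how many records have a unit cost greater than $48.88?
6

Schema mapping: "unit_price" (warehouse_alpha) = "price_per_unit" (warehouse_beta) = unit cost

Records > $48.88 in warehouse_alpha: 5
Records > $48.88 in warehouse_beta: 1

Total count: 5 + 1 = 6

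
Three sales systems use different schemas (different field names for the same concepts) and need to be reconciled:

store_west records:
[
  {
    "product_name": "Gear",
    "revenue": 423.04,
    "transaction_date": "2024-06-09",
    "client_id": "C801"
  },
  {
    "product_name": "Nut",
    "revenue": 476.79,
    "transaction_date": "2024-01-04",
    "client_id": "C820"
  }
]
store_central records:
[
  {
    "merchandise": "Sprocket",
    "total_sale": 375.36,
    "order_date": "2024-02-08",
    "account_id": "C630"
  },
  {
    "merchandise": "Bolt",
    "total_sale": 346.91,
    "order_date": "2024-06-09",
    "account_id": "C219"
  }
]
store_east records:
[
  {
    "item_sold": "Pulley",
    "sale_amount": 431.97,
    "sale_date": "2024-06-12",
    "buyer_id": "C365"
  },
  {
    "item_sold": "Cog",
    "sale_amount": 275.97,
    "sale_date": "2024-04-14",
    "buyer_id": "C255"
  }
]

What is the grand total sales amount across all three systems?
2330.04

Schema reconciliation - all amount fields map to sale amount:

store_west (revenue): 899.83
store_central (total_sale): 722.27
store_east (sale_amount): 707.94

Grand total: 2330.04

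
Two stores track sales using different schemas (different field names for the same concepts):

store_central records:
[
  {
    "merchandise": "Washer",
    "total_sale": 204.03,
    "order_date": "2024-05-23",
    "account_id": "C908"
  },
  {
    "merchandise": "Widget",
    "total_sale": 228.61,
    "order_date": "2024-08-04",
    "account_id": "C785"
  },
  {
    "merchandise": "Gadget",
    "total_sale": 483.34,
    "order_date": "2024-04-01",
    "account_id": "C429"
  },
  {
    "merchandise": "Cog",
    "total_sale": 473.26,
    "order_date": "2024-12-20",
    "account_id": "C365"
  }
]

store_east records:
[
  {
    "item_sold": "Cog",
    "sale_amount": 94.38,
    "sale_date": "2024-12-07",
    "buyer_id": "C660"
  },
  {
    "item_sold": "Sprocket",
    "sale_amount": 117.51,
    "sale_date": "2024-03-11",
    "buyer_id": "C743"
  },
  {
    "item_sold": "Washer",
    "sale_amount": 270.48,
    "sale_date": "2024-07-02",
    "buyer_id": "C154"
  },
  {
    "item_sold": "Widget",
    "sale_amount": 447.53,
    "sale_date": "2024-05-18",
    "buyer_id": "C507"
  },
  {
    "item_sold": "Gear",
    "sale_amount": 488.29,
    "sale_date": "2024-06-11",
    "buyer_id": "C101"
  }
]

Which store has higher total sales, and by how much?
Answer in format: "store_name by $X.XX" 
store_east by $28.95

Schema mapping: "total_sale" (store_central) = "sale_amount" (store_east) = sale amount

Total for store_central: 1389.24
Total for store_east: 1418.19

Difference: |1389.24 - 1418.19| = 28.95
store_east has higher sales by $28.95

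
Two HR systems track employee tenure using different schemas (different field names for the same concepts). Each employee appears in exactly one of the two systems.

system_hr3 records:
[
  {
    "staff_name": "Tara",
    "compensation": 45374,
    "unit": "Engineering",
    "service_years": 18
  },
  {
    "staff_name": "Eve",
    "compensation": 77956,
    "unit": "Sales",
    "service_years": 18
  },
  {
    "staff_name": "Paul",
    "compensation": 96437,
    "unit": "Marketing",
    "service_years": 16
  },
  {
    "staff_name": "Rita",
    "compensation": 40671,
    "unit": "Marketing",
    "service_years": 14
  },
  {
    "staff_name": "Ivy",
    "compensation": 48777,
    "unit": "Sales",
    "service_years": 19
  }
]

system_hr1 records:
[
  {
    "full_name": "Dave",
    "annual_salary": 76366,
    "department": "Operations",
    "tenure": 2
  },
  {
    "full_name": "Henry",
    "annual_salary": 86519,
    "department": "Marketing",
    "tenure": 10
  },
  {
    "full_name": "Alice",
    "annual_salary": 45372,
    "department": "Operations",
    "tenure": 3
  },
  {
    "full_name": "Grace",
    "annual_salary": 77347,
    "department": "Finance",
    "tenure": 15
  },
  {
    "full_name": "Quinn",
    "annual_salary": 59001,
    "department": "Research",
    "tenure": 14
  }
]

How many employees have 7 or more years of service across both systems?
8

Reconcile schemas: "service_years" (system_hr3) = "tenure" (system_hr1) = years of service

From system_hr3: 5 employees with >= 7 years
From system_hr1: 3 employees with >= 7 years

Total: 5 + 3 = 8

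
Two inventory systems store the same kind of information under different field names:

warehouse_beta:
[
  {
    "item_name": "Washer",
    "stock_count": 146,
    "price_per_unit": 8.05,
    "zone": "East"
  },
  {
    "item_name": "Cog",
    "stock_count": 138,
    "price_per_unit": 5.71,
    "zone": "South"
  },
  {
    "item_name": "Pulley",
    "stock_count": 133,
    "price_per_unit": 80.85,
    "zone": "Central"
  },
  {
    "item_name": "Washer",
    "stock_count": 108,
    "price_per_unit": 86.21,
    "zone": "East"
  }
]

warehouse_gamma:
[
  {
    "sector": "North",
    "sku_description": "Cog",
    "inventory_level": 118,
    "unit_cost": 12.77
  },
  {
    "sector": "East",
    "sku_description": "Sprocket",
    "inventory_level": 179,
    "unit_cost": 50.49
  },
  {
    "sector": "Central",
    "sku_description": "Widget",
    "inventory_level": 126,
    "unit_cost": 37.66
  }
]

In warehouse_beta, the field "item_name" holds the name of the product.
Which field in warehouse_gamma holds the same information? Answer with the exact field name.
sku_description

In warehouse_beta, "item_name" holds the name of the product.
The fields in warehouse_gamma are: "sector", "sku_description", "inventory_level", "unit_cost".
"sku_description" is the match: the name refers to the same concept and its values are product-name strings (e.g. 'Cog', 'Sprocket').
The other fields ("sector", "inventory_level", "unit_cost") hold different kinds of data.

So "item_name" in warehouse_beta corresponds to "sku_description" in warehouse_gamma.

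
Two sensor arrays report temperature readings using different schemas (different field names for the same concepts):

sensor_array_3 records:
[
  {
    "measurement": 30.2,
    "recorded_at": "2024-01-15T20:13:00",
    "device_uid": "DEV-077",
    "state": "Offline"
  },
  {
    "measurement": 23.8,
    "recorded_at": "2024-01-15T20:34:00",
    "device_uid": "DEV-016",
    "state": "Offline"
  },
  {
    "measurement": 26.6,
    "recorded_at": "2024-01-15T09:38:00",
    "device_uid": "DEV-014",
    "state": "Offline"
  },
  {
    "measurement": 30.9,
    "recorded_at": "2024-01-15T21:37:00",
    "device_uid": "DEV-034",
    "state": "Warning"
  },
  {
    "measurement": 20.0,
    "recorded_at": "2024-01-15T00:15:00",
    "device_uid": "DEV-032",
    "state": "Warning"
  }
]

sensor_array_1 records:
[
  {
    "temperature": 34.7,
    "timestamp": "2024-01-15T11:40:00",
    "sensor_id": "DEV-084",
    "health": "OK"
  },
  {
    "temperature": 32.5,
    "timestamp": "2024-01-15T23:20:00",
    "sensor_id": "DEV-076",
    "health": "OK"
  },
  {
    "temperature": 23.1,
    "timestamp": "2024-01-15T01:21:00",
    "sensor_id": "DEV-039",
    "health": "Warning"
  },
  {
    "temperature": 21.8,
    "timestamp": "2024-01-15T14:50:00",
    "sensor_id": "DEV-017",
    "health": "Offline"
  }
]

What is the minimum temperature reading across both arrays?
20.0

Schema mapping: "measurement" (sensor_array_3) = "temperature" (sensor_array_1) = temperature reading

Minimum in sensor_array_3: 20.0
Minimum in sensor_array_1: 21.8

Overall minimum: min(20.0, 21.8) = 20.0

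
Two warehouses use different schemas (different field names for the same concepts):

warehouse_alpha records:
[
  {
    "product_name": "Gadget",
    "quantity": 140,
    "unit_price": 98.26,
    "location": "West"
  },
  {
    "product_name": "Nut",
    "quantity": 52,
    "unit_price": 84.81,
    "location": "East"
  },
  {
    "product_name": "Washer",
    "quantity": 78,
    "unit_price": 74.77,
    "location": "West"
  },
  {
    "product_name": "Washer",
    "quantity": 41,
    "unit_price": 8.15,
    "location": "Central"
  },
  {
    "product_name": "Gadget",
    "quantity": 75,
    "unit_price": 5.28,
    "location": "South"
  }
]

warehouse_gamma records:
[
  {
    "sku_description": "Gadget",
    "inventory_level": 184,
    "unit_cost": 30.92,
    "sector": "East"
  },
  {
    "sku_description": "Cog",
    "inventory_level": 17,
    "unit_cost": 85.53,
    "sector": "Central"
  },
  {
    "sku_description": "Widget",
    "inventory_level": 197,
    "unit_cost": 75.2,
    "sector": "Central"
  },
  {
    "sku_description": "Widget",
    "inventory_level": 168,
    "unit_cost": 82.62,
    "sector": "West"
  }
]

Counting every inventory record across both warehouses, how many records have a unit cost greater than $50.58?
6

Schema mapping: "unit_price" (warehouse_alpha) = "unit_cost" (warehouse_gamma) = unit cost

Records > $50.58 in warehouse_alpha: 3
Records > $50.58 in warehouse_gamma: 3

Total count: 3 + 3 = 6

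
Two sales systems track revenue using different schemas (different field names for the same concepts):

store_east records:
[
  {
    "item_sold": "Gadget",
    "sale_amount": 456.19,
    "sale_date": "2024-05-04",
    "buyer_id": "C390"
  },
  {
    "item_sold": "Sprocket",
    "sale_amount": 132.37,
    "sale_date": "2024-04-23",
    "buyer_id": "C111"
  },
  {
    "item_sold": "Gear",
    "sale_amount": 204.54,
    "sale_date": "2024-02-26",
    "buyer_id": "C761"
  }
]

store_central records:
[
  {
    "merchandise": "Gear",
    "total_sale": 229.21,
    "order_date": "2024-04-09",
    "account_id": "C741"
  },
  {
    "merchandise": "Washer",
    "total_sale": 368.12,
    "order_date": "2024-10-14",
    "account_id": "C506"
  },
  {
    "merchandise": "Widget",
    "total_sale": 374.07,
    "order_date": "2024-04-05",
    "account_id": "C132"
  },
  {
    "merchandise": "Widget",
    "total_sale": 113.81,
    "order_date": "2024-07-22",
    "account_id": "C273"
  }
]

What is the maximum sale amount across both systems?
456.19

Reconcile: "sale_amount" (store_east) = "total_sale" (store_central) = sale amount

Maximum in store_east: 456.19
Maximum in store_central: 374.07

Overall maximum: max(456.19, 374.07) = 456.19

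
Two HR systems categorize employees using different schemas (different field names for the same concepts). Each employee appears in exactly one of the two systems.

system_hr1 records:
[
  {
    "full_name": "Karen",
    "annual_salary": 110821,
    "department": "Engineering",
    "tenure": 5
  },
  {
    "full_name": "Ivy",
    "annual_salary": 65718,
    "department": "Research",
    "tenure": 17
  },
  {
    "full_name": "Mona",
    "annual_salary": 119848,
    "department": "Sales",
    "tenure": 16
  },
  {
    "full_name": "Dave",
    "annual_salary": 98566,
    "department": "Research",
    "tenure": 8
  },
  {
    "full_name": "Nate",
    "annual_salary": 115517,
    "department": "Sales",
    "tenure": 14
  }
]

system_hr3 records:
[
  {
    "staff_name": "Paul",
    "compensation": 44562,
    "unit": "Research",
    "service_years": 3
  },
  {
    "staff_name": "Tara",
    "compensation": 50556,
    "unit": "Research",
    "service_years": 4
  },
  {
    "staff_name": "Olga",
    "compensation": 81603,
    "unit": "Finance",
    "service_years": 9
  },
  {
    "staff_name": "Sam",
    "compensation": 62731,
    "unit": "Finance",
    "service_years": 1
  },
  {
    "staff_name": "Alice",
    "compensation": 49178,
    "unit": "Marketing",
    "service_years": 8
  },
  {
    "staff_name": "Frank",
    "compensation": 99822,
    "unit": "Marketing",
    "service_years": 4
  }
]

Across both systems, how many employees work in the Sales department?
2

Schema mapping: "department" (system_hr1) = "unit" (system_hr3) = department

Sales employees in system_hr1: 2
Sales employees in system_hr3: 0

Total in Sales: 2 + 0 = 2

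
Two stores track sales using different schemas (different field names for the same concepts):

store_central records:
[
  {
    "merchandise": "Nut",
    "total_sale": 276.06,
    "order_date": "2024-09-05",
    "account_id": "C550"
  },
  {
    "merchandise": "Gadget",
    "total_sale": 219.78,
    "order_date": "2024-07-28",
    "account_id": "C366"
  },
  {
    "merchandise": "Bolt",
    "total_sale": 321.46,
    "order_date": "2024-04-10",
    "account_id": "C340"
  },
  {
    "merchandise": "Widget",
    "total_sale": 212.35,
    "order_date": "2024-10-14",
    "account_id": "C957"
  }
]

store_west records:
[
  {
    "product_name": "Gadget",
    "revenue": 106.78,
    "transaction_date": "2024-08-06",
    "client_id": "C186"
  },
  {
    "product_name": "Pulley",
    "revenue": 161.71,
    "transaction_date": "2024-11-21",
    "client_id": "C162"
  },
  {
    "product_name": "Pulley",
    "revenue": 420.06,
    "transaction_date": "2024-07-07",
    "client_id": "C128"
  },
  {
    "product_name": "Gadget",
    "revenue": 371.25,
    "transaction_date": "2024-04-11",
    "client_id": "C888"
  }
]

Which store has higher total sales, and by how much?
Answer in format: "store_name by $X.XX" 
store_west by $30.15

Schema mapping: "total_sale" (store_central) = "revenue" (store_west) = sale amount

Total for store_central: 1029.65
Total for store_west: 1059.80

Difference: |1029.65 - 1059.80| = 30.15
store_west has higher sales by $30.15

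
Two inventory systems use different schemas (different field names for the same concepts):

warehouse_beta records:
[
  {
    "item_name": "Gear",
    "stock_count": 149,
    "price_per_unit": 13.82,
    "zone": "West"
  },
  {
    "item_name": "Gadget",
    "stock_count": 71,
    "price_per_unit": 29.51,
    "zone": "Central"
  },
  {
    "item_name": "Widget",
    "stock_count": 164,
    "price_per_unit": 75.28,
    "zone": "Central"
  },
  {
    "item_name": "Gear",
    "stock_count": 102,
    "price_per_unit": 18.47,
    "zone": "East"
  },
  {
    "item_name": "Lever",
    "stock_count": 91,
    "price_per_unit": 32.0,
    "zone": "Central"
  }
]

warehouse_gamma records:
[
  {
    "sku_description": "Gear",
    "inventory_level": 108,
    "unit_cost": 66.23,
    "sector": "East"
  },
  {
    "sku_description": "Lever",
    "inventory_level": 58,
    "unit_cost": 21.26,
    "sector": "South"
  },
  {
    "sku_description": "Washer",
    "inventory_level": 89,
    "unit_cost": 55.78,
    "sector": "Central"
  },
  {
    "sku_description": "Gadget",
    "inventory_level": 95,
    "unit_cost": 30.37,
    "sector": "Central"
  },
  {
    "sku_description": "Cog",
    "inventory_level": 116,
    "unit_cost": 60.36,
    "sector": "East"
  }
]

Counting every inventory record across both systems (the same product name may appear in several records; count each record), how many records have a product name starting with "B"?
0

Schema mapping: "item_name" (warehouse_beta) = "sku_description" (warehouse_gamma) = product name

Records with product name starting with "B" in warehouse_beta: 0
Records with product name starting with "B" in warehouse_gamma: 0

Total: 0 + 0 = 0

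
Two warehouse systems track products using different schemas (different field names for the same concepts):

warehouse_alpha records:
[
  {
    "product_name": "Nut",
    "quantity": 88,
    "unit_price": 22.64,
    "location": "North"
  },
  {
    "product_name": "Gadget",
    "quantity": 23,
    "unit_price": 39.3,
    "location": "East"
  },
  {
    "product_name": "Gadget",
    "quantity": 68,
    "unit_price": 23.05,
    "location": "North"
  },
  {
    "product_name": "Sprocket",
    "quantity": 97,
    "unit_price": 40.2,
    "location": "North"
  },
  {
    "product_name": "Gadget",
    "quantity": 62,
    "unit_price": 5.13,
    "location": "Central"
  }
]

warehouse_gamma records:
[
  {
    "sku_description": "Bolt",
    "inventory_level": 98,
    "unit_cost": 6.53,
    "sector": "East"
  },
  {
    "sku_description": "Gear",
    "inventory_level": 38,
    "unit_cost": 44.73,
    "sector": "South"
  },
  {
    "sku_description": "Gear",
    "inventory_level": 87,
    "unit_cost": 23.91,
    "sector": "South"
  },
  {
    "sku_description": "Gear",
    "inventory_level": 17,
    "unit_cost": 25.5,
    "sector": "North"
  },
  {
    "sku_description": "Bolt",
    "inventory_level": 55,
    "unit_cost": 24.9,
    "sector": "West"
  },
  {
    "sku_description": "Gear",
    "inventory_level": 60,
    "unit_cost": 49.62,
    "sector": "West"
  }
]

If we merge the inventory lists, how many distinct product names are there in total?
5

Schema mapping: "product_name" (warehouse_alpha) = "sku_description" (warehouse_gamma) = product name

Products in warehouse_alpha: ['Gadget', 'Nut', 'Sprocket']
Products in warehouse_gamma: ['Bolt', 'Gear']

Union (unique products): ['Bolt', 'Gadget', 'Gear', 'Nut', 'Sprocket']
Count: 5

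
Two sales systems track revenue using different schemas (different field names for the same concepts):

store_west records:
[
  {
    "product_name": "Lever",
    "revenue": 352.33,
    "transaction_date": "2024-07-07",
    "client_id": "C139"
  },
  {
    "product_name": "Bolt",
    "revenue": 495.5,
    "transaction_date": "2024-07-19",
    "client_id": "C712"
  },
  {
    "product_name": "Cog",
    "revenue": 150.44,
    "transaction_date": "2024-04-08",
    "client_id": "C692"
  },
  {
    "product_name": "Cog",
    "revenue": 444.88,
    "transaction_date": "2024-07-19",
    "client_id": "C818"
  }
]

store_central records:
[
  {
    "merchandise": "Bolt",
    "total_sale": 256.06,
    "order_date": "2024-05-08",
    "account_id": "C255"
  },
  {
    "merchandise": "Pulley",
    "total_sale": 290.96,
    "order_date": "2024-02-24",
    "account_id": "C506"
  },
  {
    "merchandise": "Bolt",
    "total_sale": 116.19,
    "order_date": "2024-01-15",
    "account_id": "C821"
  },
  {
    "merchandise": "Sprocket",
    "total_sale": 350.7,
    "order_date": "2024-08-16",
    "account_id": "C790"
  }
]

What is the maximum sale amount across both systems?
495.5

Reconcile: "revenue" (store_west) = "total_sale" (store_central) = sale amount

Maximum in store_west: 495.5
Maximum in store_central: 350.7

Overall maximum: max(495.5, 350.7) = 495.5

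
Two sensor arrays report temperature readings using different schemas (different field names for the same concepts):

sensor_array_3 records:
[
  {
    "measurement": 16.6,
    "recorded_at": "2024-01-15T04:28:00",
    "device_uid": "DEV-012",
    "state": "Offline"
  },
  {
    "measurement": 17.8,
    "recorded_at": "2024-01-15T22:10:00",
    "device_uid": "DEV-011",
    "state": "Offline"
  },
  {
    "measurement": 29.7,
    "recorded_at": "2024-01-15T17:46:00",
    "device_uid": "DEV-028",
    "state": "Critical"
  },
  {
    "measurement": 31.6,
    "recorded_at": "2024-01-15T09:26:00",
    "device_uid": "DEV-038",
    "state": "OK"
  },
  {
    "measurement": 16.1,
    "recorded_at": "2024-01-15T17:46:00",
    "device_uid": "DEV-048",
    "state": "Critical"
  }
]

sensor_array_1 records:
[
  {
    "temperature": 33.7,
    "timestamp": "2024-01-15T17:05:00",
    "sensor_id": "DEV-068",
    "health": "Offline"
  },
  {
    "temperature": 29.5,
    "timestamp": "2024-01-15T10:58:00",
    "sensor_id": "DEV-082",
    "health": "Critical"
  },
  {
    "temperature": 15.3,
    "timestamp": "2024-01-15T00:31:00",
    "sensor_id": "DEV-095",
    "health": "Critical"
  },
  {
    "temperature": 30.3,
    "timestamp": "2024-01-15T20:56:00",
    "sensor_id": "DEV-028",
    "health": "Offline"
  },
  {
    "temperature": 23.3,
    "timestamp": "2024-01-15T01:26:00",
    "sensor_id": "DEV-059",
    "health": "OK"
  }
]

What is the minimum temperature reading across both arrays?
15.3

Schema mapping: "measurement" (sensor_array_3) = "temperature" (sensor_array_1) = temperature reading

Minimum in sensor_array_3: 16.1
Minimum in sensor_array_1: 15.3

Overall minimum: min(16.1, 15.3) = 15.3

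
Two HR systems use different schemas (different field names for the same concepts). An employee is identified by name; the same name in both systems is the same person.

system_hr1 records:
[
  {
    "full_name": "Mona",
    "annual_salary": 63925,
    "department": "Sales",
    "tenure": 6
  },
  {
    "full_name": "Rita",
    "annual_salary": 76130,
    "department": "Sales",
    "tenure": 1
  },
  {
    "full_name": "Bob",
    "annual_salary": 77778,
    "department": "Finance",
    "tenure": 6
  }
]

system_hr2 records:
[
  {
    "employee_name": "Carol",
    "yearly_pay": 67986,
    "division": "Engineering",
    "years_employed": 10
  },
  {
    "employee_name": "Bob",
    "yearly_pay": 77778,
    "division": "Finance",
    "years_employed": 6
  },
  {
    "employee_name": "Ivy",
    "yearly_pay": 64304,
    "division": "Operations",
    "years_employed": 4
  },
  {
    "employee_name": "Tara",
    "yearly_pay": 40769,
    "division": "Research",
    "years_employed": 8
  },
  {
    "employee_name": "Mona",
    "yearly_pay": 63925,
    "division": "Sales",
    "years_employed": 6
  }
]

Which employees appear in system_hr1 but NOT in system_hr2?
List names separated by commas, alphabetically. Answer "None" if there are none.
Rita

Schema mapping: "full_name" (system_hr1) = "employee_name" (system_hr2) = employee name

Names in system_hr1: ['Bob', 'Mona', 'Rita']
Names in system_hr2: ['Bob', 'Carol', 'Ivy', 'Mona', 'Tara']

In system_hr1 but not system_hr2: ['Rita']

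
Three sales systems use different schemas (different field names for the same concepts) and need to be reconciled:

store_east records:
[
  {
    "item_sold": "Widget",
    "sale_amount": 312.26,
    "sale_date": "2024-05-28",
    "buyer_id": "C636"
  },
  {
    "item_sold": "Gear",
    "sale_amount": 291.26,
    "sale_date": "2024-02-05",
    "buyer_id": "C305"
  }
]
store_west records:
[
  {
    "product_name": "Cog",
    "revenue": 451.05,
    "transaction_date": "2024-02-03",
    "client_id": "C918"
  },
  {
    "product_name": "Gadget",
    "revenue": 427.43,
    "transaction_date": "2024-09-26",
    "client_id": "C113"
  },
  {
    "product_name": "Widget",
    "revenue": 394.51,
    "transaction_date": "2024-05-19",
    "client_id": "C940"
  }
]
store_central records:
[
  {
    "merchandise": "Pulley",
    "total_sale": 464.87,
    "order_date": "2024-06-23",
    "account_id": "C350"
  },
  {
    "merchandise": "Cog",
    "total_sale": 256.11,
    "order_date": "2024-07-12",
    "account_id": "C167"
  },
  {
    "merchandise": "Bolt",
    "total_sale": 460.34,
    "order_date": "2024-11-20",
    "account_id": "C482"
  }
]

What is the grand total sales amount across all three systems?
3057.83

Schema reconciliation - all amount fields map to sale amount:

store_east (sale_amount): 603.52
store_west (revenue): 1272.99
store_central (total_sale): 1181.32

Grand total: 3057.83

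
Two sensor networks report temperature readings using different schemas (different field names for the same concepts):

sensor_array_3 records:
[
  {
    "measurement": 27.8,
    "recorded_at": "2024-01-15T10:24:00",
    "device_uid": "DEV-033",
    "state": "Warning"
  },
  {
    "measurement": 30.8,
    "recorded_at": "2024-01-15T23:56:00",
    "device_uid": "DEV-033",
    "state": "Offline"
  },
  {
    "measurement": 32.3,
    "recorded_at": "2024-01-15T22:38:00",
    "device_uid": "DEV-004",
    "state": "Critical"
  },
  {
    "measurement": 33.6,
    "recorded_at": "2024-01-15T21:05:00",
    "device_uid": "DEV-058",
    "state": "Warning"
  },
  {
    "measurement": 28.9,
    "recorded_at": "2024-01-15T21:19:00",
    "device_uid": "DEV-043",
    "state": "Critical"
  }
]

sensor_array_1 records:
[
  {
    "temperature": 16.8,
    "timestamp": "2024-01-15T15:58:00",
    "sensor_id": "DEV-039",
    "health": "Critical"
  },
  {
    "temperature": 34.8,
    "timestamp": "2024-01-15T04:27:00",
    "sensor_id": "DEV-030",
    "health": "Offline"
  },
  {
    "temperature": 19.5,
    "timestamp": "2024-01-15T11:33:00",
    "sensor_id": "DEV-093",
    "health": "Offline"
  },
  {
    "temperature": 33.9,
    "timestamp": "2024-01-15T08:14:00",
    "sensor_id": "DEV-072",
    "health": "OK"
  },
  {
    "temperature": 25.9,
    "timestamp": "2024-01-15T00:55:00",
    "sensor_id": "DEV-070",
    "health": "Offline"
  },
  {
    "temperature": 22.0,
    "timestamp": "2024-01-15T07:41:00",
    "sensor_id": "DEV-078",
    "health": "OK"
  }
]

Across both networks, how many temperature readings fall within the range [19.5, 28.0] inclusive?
4

Schema mapping: "measurement" (sensor_array_3) = "temperature" (sensor_array_1) = temperature

Readings in [19.5, 28.0] from sensor_array_3: 1
Readings in [19.5, 28.0] from sensor_array_1: 3

Total count: 1 + 3 = 4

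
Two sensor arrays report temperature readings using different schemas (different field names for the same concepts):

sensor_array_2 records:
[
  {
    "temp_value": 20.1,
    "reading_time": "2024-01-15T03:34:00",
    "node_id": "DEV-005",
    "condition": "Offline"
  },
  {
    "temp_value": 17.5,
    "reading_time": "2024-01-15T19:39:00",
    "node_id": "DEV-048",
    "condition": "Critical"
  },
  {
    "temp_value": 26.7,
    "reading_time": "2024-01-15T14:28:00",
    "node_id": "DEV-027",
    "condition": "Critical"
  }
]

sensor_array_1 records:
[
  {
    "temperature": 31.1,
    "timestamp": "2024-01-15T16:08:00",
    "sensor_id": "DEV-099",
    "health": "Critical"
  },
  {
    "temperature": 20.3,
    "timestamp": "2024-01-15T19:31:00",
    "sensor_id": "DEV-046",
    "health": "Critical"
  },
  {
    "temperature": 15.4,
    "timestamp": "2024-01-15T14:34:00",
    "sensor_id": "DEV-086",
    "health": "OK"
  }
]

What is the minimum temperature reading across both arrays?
15.4

Schema mapping: "temp_value" (sensor_array_2) = "temperature" (sensor_array_1) = temperature reading

Minimum in sensor_array_2: 17.5
Minimum in sensor_array_1: 15.4

Overall minimum: min(17.5, 15.4) = 15.4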